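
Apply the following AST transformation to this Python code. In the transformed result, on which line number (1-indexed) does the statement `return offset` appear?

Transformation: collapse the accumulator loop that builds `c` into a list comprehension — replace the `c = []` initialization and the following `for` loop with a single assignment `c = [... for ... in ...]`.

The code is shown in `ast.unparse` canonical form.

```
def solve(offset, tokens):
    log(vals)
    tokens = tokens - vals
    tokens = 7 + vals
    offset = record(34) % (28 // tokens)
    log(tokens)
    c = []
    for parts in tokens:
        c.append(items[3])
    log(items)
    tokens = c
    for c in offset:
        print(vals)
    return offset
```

Transformed code:
def solve(offset, tokens):
    log(vals)
    tokens = tokens - vals
    tokens = 7 + vals
    offset = record(34) % (28 // tokens)
    log(tokens)
    c = [items[3] for parts in tokens]
    log(items)
    tokens = c
    for c in offset:
        print(vals)
    return offset

12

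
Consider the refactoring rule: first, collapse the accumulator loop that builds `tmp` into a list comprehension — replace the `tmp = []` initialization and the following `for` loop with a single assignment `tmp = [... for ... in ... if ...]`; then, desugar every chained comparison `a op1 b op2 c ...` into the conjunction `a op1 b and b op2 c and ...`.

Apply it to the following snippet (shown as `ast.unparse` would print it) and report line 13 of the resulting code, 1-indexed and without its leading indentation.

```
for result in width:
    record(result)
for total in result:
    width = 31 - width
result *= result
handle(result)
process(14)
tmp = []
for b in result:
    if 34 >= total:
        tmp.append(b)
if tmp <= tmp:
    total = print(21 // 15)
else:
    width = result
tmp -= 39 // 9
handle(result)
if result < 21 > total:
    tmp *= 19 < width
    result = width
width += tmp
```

tmp -= 39 // 9

Transformed code:
for result in width:
    record(result)
for total in result:
    width = 31 - width
result *= result
handle(result)
process(14)
tmp = [b for b in result if 34 >= total]
if tmp <= tmp:
    total = print(21 // 15)
else:
    width = result
tmp -= 39 // 9
handle(result)
if result < 21 and 21 > total:
    tmp *= 19 < width
    result = width
width += tmp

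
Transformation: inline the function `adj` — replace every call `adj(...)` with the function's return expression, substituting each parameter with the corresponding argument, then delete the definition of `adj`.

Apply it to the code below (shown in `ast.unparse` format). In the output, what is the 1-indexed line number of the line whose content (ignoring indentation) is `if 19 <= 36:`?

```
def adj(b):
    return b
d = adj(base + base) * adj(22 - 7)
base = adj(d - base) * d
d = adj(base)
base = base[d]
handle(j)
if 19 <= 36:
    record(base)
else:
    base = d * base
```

Transformed code:
d = (base + base) * (22 - 7)
base = (d - base) * d
d = base
base = base[d]
handle(j)
if 19 <= 36:
    record(base)
else:
    base = d * base

6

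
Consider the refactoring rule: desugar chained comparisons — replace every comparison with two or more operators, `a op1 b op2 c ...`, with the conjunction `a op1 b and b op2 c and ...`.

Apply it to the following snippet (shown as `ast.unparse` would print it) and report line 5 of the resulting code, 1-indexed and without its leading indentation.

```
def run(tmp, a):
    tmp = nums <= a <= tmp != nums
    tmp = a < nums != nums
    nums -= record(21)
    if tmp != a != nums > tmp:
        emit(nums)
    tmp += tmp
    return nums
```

if tmp != a and a != nums and (nums > tmp):

Transformed code:
def run(tmp, a):
    tmp = nums <= a and a <= tmp and (tmp != nums)
    tmp = a < nums and nums != nums
    nums -= record(21)
    if tmp != a and a != nums and (nums > tmp):
        emit(nums)
    tmp += tmp
    return nums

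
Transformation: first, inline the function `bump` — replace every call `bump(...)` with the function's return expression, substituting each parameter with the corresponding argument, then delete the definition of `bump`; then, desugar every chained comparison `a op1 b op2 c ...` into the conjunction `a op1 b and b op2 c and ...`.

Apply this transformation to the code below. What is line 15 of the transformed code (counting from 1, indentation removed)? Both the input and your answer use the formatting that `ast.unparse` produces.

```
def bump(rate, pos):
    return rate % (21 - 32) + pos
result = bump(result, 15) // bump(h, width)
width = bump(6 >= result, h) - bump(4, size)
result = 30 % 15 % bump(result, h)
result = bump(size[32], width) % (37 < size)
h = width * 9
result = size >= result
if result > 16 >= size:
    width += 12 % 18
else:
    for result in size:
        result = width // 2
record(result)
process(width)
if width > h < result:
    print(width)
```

Transformed code:
result = (result % (21 - 32) + 15) // (h % (21 - 32) + width)
width = (6 >= result) % (21 - 32) + h - (4 % (21 - 32) + size)
result = 30 % 15 % (result % (21 - 32) + h)
result = (size[32] % (21 - 32) + width) % (37 < size)
h = width * 9
result = size >= result
if result > 16 and 16 >= size:
    width += 12 % 18
else:
    for result in size:
        result = width // 2
record(result)
process(width)
if width > h and h < result:
    print(width)

print(width)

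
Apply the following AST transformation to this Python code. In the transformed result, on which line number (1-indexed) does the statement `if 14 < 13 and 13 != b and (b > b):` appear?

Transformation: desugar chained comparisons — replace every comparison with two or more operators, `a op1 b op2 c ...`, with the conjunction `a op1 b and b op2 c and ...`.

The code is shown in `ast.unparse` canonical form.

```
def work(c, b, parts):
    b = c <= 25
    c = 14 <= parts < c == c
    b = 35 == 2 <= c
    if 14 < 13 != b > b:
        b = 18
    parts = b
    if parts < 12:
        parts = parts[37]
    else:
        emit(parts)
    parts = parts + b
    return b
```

Transformed code:
def work(c, b, parts):
    b = c <= 25
    c = 14 <= parts and parts < c and (c == c)
    b = 35 == 2 and 2 <= c
    if 14 < 13 and 13 != b and (b > b):
        b = 18
    parts = b
    if parts < 12:
        parts = parts[37]
    else:
        emit(parts)
    parts = parts + b
    return b

5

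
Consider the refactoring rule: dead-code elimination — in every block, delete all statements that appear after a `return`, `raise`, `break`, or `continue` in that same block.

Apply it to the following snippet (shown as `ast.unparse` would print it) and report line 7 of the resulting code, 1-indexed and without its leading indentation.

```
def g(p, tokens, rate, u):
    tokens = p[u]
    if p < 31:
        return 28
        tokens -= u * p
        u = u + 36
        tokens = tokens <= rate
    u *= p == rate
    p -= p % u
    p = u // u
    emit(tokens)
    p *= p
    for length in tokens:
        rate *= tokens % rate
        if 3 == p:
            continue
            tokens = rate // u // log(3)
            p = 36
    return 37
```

p = u // u

Transformed code:
def g(p, tokens, rate, u):
    tokens = p[u]
    if p < 31:
        return 28
    u *= p == rate
    p -= p % u
    p = u // u
    emit(tokens)
    p *= p
    for length in tokens:
        rate *= tokens % rate
        if 3 == p:
            continue
    return 37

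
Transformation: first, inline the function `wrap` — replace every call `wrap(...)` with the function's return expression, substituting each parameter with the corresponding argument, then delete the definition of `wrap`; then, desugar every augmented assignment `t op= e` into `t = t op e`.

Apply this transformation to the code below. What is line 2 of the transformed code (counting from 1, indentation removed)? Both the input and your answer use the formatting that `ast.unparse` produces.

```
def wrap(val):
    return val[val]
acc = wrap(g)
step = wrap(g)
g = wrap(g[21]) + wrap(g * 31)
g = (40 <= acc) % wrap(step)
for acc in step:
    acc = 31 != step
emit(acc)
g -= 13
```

step = g[g]

Transformed code:
acc = g[g]
step = g[g]
g = g[21][g[21]] + (g * 31)[g * 31]
g = (40 <= acc) % step[step]
for acc in step:
    acc = 31 != step
emit(acc)
g = g - 13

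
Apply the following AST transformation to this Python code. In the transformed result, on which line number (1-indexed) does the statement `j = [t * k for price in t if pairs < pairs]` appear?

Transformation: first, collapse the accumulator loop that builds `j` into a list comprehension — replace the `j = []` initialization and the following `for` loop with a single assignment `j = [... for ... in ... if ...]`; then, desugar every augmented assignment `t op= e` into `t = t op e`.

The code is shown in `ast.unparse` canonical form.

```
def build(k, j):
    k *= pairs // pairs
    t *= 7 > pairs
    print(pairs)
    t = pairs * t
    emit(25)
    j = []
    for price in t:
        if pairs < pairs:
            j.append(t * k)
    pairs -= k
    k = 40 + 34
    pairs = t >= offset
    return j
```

7

Transformed code:
def build(k, j):
    k = k * (pairs // pairs)
    t = t * (7 > pairs)
    print(pairs)
    t = pairs * t
    emit(25)
    j = [t * k for price in t if pairs < pairs]
    pairs = pairs - k
    k = 40 + 34
    pairs = t >= offset
    return j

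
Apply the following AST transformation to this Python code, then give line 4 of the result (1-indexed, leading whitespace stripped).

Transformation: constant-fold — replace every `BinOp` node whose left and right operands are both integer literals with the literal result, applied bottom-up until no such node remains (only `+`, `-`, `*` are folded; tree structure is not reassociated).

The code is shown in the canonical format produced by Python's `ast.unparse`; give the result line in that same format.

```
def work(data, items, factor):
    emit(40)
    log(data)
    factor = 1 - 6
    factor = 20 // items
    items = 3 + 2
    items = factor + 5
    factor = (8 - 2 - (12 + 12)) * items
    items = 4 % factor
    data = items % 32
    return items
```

factor = -5

Transformed code:
def work(data, items, factor):
    emit(40)
    log(data)
    factor = -5
    factor = 20 // items
    items = 5
    items = factor + 5
    factor = -18 * items
    items = 4 % factor
    data = items % 32
    return items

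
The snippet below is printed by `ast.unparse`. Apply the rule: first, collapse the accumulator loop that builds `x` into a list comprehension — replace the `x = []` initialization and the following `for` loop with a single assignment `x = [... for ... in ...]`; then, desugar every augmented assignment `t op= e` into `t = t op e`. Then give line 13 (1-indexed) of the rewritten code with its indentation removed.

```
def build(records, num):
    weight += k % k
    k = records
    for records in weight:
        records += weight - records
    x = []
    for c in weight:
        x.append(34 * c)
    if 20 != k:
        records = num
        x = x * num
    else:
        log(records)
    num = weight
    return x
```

return x

Transformed code:
def build(records, num):
    weight = weight + k % k
    k = records
    for records in weight:
        records = records + (weight - records)
    x = [34 * c for c in weight]
    if 20 != k:
        records = num
        x = x * num
    else:
        log(records)
    num = weight
    return x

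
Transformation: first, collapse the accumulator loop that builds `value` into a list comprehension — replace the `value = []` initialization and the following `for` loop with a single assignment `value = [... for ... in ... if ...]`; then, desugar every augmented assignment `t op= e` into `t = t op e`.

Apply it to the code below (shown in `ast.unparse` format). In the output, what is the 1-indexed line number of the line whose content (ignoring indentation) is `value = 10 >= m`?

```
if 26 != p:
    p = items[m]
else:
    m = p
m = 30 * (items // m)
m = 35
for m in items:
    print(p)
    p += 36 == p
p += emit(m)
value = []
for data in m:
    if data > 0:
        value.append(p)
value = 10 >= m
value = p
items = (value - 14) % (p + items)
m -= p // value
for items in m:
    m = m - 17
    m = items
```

Transformed code:
if 26 != p:
    p = items[m]
else:
    m = p
m = 30 * (items // m)
m = 35
for m in items:
    print(p)
    p = p + (36 == p)
p = p + emit(m)
value = [p for data in m if data > 0]
value = 10 >= m
value = p
items = (value - 14) % (p + items)
m = m - p // value
for items in m:
    m = m - 17
    m = items

12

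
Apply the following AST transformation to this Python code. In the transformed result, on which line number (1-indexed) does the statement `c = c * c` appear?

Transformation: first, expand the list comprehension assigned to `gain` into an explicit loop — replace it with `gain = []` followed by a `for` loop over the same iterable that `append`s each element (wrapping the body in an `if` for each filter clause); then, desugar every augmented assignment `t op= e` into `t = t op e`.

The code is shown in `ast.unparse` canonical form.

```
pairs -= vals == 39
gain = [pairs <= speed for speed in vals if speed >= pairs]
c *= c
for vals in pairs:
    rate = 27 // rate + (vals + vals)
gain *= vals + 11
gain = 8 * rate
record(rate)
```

6

Transformed code:
pairs = pairs - (vals == 39)
gain = []
for speed in vals:
    if speed >= pairs:
        gain.append(pairs <= speed)
c = c * c
for vals in pairs:
    rate = 27 // rate + (vals + vals)
gain = gain * (vals + 11)
gain = 8 * rate
record(rate)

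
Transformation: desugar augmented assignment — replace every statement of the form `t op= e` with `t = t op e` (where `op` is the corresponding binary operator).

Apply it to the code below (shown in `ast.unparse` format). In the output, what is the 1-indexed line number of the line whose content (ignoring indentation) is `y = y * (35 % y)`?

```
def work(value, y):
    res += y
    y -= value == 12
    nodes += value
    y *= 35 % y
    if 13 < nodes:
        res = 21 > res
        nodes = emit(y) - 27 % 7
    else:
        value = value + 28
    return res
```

5

Transformed code:
def work(value, y):
    res = res + y
    y = y - (value == 12)
    nodes = nodes + value
    y = y * (35 % y)
    if 13 < nodes:
        res = 21 > res
        nodes = emit(y) - 27 % 7
    else:
        value = value + 28
    return res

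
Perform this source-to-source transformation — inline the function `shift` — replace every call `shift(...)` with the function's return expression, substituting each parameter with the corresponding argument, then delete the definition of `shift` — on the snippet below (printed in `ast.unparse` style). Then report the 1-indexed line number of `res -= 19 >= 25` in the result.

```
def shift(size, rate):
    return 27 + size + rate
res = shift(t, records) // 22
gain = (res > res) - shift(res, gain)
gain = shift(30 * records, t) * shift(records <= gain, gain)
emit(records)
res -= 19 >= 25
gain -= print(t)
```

5

Transformed code:
res = (27 + t + records) // 22
gain = (res > res) - (27 + res + gain)
gain = (27 + 30 * records + t) * (27 + (records <= gain) + gain)
emit(records)
res -= 19 >= 25
gain -= print(t)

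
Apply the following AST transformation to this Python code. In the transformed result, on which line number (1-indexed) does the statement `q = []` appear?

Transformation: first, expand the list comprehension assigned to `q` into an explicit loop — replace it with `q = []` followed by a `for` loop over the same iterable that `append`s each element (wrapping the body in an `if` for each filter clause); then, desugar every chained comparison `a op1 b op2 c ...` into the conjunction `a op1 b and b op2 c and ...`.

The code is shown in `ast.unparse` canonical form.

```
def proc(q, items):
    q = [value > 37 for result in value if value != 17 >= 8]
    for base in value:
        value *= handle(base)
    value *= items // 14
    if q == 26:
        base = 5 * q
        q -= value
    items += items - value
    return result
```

Transformed code:
def proc(q, items):
    q = []
    for result in value:
        if value != 17 and 17 >= 8:
            q.append(value > 37)
    for base in value:
        value *= handle(base)
    value *= items // 14
    if q == 26:
        base = 5 * q
        q -= value
    items += items - value
    return result

2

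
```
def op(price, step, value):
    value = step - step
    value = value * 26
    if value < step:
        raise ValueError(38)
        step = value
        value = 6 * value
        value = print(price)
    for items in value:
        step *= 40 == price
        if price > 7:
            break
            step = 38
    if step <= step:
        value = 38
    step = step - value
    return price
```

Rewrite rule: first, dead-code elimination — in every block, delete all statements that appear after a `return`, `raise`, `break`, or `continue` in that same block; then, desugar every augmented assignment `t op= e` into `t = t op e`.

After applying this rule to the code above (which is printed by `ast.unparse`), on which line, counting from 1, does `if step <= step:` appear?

10

Transformed code:
def op(price, step, value):
    value = step - step
    value = value * 26
    if value < step:
        raise ValueError(38)
    for items in value:
        step = step * (40 == price)
        if price > 7:
            break
    if step <= step:
        value = 38
    step = step - value
    return price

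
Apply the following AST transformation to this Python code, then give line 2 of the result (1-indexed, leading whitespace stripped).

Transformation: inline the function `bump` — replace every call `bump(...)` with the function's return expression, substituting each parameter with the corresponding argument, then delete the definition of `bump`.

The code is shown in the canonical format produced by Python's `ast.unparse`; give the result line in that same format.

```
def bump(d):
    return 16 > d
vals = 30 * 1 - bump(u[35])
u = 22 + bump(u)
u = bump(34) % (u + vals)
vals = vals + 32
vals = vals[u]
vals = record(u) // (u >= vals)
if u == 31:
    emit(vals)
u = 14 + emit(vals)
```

Transformed code:
vals = 30 * 1 - (16 > u[35])
u = 22 + (16 > u)
u = (16 > 34) % (u + vals)
vals = vals + 32
vals = vals[u]
vals = record(u) // (u >= vals)
if u == 31:
    emit(vals)
u = 14 + emit(vals)

u = 22 + (16 > u)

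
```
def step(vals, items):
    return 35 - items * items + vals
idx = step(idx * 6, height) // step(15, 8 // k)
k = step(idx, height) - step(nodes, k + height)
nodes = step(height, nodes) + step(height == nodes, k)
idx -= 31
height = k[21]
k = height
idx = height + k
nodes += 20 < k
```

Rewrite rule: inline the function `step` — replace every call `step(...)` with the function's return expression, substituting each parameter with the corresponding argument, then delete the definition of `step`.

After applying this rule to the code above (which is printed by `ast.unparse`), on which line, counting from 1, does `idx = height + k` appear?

7

Transformed code:
idx = (35 - height * height + idx * 6) // (35 - 8 // k * (8 // k) + 15)
k = 35 - height * height + idx - (35 - (k + height) * (k + height) + nodes)
nodes = 35 - nodes * nodes + height + (35 - k * k + (height == nodes))
idx -= 31
height = k[21]
k = height
idx = height + k
nodes += 20 < k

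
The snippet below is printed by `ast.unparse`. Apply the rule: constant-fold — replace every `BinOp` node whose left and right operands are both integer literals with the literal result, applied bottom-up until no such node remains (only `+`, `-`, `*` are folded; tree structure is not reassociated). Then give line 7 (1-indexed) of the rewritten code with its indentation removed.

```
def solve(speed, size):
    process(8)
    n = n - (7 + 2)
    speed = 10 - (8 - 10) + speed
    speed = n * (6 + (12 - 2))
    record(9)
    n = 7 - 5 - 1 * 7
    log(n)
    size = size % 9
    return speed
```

Transformed code:
def solve(speed, size):
    process(8)
    n = n - 9
    speed = 12 + speed
    speed = n * 16
    record(9)
    n = -5
    log(n)
    size = size % 9
    return speed

n = -5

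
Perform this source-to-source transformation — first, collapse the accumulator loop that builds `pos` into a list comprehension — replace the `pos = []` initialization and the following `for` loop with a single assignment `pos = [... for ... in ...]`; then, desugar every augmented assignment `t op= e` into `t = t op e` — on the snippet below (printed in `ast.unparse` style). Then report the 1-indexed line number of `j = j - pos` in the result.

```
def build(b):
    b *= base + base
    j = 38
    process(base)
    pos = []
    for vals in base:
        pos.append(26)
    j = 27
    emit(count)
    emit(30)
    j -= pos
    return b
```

Transformed code:
def build(b):
    b = b * (base + base)
    j = 38
    process(base)
    pos = [26 for vals in base]
    j = 27
    emit(count)
    emit(30)
    j = j - pos
    return b

9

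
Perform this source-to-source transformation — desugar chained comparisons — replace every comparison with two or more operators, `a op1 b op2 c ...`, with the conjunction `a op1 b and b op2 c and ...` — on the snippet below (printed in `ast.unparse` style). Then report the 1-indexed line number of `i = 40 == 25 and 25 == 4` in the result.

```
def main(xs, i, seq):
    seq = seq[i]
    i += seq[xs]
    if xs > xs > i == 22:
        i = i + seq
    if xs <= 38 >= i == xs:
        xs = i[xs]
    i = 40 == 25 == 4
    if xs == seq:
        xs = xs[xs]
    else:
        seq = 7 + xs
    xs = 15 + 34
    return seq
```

8

Transformed code:
def main(xs, i, seq):
    seq = seq[i]
    i += seq[xs]
    if xs > xs and xs > i and (i == 22):
        i = i + seq
    if xs <= 38 and 38 >= i and (i == xs):
        xs = i[xs]
    i = 40 == 25 and 25 == 4
    if xs == seq:
        xs = xs[xs]
    else:
        seq = 7 + xs
    xs = 15 + 34
    return seq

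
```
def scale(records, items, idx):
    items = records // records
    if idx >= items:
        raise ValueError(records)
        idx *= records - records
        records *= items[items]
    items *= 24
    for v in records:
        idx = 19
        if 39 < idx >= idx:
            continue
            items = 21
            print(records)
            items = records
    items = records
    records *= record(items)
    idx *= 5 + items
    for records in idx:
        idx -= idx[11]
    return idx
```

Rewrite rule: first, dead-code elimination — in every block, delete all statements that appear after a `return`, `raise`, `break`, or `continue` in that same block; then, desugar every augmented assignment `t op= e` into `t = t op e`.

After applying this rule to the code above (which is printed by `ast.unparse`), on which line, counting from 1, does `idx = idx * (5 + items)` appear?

Transformed code:
def scale(records, items, idx):
    items = records // records
    if idx >= items:
        raise ValueError(records)
    items = items * 24
    for v in records:
        idx = 19
        if 39 < idx >= idx:
            continue
    items = records
    records = records * record(items)
    idx = idx * (5 + items)
    for records in idx:
        idx = idx - idx[11]
    return idx

12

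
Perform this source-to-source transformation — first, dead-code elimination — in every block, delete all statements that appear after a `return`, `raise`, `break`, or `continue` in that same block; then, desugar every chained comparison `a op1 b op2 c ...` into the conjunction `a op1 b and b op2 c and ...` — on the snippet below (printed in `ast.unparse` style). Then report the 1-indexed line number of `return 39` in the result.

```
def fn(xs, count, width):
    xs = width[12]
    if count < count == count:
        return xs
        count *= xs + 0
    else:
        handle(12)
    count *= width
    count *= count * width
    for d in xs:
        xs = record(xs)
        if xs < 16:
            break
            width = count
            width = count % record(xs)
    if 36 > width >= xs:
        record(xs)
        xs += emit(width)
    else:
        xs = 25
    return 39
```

Transformed code:
def fn(xs, count, width):
    xs = width[12]
    if count < count and count == count:
        return xs
    else:
        handle(12)
    count *= width
    count *= count * width
    for d in xs:
        xs = record(xs)
        if xs < 16:
            break
    if 36 > width and width >= xs:
        record(xs)
        xs += emit(width)
    else:
        xs = 25
    return 39

18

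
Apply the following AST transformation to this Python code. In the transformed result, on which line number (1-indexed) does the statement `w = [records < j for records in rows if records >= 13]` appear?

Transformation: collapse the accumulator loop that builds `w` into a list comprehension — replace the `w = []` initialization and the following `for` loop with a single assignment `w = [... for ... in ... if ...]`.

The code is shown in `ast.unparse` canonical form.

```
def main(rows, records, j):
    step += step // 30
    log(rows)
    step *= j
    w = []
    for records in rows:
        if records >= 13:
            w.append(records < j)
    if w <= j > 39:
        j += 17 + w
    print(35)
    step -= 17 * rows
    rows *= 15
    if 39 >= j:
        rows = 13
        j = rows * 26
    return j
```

Transformed code:
def main(rows, records, j):
    step += step // 30
    log(rows)
    step *= j
    w = [records < j for records in rows if records >= 13]
    if w <= j > 39:
        j += 17 + w
    print(35)
    step -= 17 * rows
    rows *= 15
    if 39 >= j:
        rows = 13
        j = rows * 26
    return j

5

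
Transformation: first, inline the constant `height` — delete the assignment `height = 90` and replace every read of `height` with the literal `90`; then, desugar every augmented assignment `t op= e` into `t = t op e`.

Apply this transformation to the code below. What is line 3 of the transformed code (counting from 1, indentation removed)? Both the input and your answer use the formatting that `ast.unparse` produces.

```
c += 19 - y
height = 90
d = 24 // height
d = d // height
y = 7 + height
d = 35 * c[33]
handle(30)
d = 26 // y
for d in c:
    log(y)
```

d = d // 90

Transformed code:
c = c + (19 - y)
d = 24 // 90
d = d // 90
y = 7 + 90
d = 35 * c[33]
handle(30)
d = 26 // y
for d in c:
    log(y)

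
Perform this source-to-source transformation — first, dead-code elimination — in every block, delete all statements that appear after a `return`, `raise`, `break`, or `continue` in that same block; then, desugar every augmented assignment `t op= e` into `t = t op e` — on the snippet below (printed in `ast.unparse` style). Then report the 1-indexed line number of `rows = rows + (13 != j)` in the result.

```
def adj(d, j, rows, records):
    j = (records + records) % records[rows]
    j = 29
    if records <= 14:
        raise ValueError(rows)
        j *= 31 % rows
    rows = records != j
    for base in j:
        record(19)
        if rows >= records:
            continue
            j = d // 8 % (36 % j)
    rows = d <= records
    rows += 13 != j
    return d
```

12

Transformed code:
def adj(d, j, rows, records):
    j = (records + records) % records[rows]
    j = 29
    if records <= 14:
        raise ValueError(rows)
    rows = records != j
    for base in j:
        record(19)
        if rows >= records:
            continue
    rows = d <= records
    rows = rows + (13 != j)
    return d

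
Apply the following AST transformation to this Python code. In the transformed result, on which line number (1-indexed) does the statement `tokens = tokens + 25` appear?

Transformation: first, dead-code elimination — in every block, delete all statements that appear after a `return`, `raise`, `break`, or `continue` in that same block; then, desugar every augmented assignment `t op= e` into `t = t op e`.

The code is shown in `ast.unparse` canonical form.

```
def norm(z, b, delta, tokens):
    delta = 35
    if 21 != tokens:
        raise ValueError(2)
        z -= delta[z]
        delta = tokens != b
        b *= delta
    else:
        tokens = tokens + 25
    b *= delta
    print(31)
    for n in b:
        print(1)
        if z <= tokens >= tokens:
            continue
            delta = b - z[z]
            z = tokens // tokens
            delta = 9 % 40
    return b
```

6

Transformed code:
def norm(z, b, delta, tokens):
    delta = 35
    if 21 != tokens:
        raise ValueError(2)
    else:
        tokens = tokens + 25
    b = b * delta
    print(31)
    for n in b:
        print(1)
        if z <= tokens >= tokens:
            continue
    return b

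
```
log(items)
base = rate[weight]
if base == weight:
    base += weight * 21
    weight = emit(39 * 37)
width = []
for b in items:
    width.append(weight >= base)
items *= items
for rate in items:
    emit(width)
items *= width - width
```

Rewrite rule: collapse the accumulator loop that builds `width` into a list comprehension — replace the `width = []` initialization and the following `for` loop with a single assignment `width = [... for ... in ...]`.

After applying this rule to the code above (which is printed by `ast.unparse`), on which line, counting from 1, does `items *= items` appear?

7

Transformed code:
log(items)
base = rate[weight]
if base == weight:
    base += weight * 21
    weight = emit(39 * 37)
width = [weight >= base for b in items]
items *= items
for rate in items:
    emit(width)
items *= width - width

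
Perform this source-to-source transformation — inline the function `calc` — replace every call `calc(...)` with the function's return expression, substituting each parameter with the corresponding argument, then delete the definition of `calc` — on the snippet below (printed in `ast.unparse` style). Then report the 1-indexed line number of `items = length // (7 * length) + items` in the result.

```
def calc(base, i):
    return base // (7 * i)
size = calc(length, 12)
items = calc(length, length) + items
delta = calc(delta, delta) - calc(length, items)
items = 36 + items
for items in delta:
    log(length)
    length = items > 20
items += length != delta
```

2

Transformed code:
size = length // (7 * 12)
items = length // (7 * length) + items
delta = delta // (7 * delta) - length // (7 * items)
items = 36 + items
for items in delta:
    log(length)
    length = items > 20
items += length != delta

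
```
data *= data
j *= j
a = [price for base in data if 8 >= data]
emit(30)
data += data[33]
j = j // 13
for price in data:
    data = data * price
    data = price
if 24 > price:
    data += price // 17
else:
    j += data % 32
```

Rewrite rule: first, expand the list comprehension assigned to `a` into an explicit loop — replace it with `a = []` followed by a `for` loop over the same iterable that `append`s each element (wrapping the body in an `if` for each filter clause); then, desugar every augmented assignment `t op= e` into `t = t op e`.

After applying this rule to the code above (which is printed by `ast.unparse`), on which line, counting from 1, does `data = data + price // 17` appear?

14

Transformed code:
data = data * data
j = j * j
a = []
for base in data:
    if 8 >= data:
        a.append(price)
emit(30)
data = data + data[33]
j = j // 13
for price in data:
    data = data * price
    data = price
if 24 > price:
    data = data + price // 17
else:
    j = j + data % 32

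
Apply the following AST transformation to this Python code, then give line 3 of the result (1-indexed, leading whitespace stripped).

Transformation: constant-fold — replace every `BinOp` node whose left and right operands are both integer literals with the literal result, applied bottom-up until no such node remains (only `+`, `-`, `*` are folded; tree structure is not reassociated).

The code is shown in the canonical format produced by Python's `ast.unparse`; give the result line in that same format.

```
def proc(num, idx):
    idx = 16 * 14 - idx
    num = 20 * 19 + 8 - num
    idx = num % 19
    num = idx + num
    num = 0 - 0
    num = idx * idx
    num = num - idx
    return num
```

num = 388 - num

Transformed code:
def proc(num, idx):
    idx = 224 - idx
    num = 388 - num
    idx = num % 19
    num = idx + num
    num = 0
    num = idx * idx
    num = num - idx
    return num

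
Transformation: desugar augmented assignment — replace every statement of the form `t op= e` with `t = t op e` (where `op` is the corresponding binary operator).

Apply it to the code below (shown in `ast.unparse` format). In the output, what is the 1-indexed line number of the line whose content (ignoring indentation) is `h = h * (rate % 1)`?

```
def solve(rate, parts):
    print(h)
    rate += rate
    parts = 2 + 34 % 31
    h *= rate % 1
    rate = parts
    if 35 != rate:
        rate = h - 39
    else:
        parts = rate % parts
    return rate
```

5

Transformed code:
def solve(rate, parts):
    print(h)
    rate = rate + rate
    parts = 2 + 34 % 31
    h = h * (rate % 1)
    rate = parts
    if 35 != rate:
        rate = h - 39
    else:
        parts = rate % parts
    return rate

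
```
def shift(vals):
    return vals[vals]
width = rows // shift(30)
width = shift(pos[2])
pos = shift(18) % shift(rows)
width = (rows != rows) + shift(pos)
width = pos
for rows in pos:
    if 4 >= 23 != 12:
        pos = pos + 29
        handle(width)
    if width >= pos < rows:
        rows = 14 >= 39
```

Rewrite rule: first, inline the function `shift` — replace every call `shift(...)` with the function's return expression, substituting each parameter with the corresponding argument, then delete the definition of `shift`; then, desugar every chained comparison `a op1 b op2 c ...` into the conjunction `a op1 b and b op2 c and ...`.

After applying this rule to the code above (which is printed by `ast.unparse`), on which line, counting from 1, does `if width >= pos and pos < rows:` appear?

10

Transformed code:
width = rows // 30[30]
width = pos[2][pos[2]]
pos = 18[18] % rows[rows]
width = (rows != rows) + pos[pos]
width = pos
for rows in pos:
    if 4 >= 23 and 23 != 12:
        pos = pos + 29
        handle(width)
    if width >= pos and pos < rows:
        rows = 14 >= 39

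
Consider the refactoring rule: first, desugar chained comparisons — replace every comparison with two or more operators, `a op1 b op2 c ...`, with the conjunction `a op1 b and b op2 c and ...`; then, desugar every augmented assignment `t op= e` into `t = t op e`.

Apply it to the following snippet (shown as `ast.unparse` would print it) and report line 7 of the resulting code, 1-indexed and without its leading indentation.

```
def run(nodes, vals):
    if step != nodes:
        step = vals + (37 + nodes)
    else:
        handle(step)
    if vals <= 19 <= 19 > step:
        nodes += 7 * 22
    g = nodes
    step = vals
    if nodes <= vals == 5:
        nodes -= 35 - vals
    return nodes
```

Transformed code:
def run(nodes, vals):
    if step != nodes:
        step = vals + (37 + nodes)
    else:
        handle(step)
    if vals <= 19 and 19 <= 19 and (19 > step):
        nodes = nodes + 7 * 22
    g = nodes
    step = vals
    if nodes <= vals and vals == 5:
        nodes = nodes - (35 - vals)
    return nodes

nodes = nodes + 7 * 22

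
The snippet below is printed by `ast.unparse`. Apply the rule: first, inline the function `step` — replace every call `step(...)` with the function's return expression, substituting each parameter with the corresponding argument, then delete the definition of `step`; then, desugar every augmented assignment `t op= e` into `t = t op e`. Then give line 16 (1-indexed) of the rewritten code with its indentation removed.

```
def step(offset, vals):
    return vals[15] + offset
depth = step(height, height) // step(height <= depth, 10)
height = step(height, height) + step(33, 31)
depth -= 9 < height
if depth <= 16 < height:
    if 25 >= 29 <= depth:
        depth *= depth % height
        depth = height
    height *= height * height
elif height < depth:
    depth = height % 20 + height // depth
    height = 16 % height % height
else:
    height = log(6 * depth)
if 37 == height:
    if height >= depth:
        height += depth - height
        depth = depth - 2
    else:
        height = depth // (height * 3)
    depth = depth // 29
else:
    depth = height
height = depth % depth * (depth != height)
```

height = height + (depth - height)

Transformed code:
depth = (height[15] + height) // (10[15] + (height <= depth))
height = height[15] + height + (31[15] + 33)
depth = depth - (9 < height)
if depth <= 16 < height:
    if 25 >= 29 <= depth:
        depth = depth * (depth % height)
        depth = height
    height = height * (height * height)
elif height < depth:
    depth = height % 20 + height // depth
    height = 16 % height % height
else:
    height = log(6 * depth)
if 37 == height:
    if height >= depth:
        height = height + (depth - height)
        depth = depth - 2
    else:
        height = depth // (height * 3)
    depth = depth // 29
else:
    depth = height
height = depth % depth * (depth != height)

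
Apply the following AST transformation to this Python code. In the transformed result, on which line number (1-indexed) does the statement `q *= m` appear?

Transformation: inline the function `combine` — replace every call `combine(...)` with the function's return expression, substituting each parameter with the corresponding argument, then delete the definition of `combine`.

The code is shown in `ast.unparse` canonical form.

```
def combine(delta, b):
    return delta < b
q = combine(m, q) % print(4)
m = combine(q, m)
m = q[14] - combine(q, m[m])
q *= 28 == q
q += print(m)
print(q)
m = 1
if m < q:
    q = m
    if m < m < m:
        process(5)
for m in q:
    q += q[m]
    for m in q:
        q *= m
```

Transformed code:
q = (m < q) % print(4)
m = q < m
m = q[14] - (q < m[m])
q *= 28 == q
q += print(m)
print(q)
m = 1
if m < q:
    q = m
    if m < m < m:
        process(5)
for m in q:
    q += q[m]
    for m in q:
        q *= m

15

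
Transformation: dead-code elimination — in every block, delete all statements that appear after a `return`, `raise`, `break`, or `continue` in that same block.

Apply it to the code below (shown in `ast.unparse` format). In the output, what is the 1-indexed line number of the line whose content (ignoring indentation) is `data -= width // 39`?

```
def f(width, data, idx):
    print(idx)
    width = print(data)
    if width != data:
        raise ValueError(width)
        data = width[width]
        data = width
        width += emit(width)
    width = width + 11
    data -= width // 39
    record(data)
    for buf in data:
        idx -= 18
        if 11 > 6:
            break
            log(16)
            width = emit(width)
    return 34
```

Transformed code:
def f(width, data, idx):
    print(idx)
    width = print(data)
    if width != data:
        raise ValueError(width)
    width = width + 11
    data -= width // 39
    record(data)
    for buf in data:
        idx -= 18
        if 11 > 6:
            break
    return 34

7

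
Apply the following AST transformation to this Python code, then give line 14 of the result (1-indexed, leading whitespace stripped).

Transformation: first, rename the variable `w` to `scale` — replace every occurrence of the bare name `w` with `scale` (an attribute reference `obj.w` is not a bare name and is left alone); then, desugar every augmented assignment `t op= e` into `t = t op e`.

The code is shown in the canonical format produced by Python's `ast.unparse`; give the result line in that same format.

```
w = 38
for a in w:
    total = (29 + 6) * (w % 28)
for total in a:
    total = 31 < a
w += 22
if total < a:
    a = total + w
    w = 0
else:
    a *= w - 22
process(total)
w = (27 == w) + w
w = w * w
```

Transformed code:
scale = 38
for a in scale:
    total = (29 + 6) * (scale % 28)
for total in a:
    total = 31 < a
scale = scale + 22
if total < a:
    a = total + scale
    scale = 0
else:
    a = a * (scale - 22)
process(total)
scale = (27 == scale) + scale
scale = scale * scale

scale = scale * scale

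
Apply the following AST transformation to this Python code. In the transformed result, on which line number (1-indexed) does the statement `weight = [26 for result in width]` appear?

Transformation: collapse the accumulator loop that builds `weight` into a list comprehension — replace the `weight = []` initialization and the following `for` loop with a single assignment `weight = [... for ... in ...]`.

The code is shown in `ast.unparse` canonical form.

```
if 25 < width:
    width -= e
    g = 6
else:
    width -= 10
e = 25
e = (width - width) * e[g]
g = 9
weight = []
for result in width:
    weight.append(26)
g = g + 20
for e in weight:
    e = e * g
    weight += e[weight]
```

Transformed code:
if 25 < width:
    width -= e
    g = 6
else:
    width -= 10
e = 25
e = (width - width) * e[g]
g = 9
weight = [26 for result in width]
g = g + 20
for e in weight:
    e = e * g
    weight += e[weight]

9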